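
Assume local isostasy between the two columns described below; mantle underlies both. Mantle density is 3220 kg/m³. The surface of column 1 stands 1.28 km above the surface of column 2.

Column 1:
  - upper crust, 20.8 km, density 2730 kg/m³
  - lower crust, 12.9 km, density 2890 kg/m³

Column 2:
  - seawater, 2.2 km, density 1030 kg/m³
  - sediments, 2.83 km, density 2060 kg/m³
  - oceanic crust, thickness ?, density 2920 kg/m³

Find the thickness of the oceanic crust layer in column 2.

Take the compensation level at the base of the deeper column (depth z_c below the surface of column 1) and equate Σ ρ_i t_i down to z_c; mantle fills any gap and the z_c terms cancel.
Column 1: 20.8×2730 + 12.9×2890 + (z_c − 33.7)×3220
Column 2: 1.28×0 + 2.2×1030 + 2.83×2060 + x×2920 + (z_c − 1.28 − 5.03 − x)×3220
The z_c×3220 term appears on both sides and cancels. Collect the known terms of each column as K = Σ(ρt)_known − 3220 × (depth of known layers): K_1 = 94065 − 3220×33.7 = −14449; K_2 = 8095.8 − 3220×(1.28 + 5.03) = −12222.4.
Balance: K_1 = K_2 − x×(3220 − 2920), so x = (K_2 − K_1)/(3220 − 2920) = 2226.6/300 = 7.42 km.

7.42 km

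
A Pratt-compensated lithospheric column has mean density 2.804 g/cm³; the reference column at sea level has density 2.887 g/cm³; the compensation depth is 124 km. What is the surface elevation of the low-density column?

3.67 km

ρ_ref D = ρ (D + h) → h = D (ρ_ref − ρ)/ρ.
h = 124 km × (2.887 − 2.804)/2.804 = 3.67 km.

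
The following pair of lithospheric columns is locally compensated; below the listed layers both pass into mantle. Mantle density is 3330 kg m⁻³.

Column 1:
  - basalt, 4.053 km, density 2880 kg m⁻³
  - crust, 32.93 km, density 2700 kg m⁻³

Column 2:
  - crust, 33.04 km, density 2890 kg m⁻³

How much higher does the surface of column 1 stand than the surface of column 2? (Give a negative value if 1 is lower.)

2.41 km

For any compensation level in the mantle, the mantle terms cancel and isostasy reduces to e = (Σt_1 − Σt_2) − (Σ(ρt)_1 − Σ(ρt)_2) / ρ_m.
Σt_1 = 36.983 km; Σt_2 = 33.04 km; Σ(ρt)_1 = 100583.64; Σ(ρt)_2 = 95485.6 (in km·kg m⁻³).
e = (36.983 − 33.04) − (100583.64 − 95485.6) / 3330 = 2.41 km.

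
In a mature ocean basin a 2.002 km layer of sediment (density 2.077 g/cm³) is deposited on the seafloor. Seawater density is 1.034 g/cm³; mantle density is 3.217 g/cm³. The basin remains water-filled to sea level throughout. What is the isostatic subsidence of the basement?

0.957 km

Submarine loading: the sediment displaces seawater, and the subsidence is in turn flooded, so s (ρ_m − ρ_w) = t (ρ_sed − ρ_w).
s = 2.002 km × (2.077 − 1.034) / (3.217 − 1.034) = 0.957 km.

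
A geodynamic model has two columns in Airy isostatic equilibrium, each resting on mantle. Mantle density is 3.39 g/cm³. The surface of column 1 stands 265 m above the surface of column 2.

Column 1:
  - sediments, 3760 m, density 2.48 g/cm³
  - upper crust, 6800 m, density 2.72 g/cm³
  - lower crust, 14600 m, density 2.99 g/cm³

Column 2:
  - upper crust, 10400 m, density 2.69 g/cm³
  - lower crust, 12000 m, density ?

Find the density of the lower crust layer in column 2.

2.92 g/cm³

Take the compensation level at the base of the deeper column (depth z_c below the surface of column 1) and equate Σ ρ_i t_i down to z_c; mantle fills any gap and the z_c terms cancel.
Column 1: 3760×2.48 + 6800×2.72 + 14600×2.99 + (z_c − 25160)×3.39
Column 2: 265×0 + 10400×2.69 + 12000×ρ + (z_c − 265 − 22400)×3.39
The z_c×3.39 term appears on both sides and cancels. Collect the known terms of each column as K = Σ(ρt)_known − 3.39 × (depth of known layers): K_1 = 71474.8 − 3.39×25160 = −13817.6; K_2 = 27976 − 3.39×(265 + 22400) = −48858.35.
Balance: K_1 = K_2 + 12000×ρ, so ρ = (K_1 − K_2)/12000 = 35040.8/12000 = 2.92 g/cm³.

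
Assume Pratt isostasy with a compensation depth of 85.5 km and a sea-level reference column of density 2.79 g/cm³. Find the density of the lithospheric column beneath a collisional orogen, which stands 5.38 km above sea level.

Pratt balance: ρ_ref D = ρ (D + h).
ρ = ρ_ref D/(D + h) = 2.79 × 85.5 km/(85.5 km + 5.38 km) = 2.62 g/cm³.

2.62 g/cm³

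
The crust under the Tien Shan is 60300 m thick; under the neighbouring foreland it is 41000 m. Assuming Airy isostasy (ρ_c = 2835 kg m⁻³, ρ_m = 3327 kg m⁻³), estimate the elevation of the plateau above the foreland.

2850 m

Excess crust Δ = 60300 m − 41000 m = 19300 m, split between elevation h and root r with h + r = Δ.
Airy balance ρ_c h = (ρ_m − ρ_c) r gives r = h ρ_c/(ρ_m − ρ_c), so h (1 + ρ_c/(ρ_m − ρ_c)) = Δ, i.e. h = Δ (ρ_m − ρ_c)/ρ_m.
h = 19300 m × 492/3327 = 2850 m.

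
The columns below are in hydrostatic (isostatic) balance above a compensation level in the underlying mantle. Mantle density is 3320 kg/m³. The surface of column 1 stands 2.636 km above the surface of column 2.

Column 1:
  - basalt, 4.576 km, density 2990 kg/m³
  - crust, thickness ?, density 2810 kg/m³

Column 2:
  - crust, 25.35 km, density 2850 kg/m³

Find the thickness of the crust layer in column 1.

Take the compensation level at the base of the deeper column (depth z_c below the surface of column 1) and equate Σ ρ_i t_i down to z_c; mantle fills any gap and the z_c terms cancel.
Column 1: 4.576×2990 + x×2810 + (z_c − 4.576 − x)×3320
Column 2: 2.636×0 + 25.35×2850 + (z_c − 2.636 − 25.35)×3320
The z_c×3320 term appears on both sides and cancels. Collect the known terms of each column as K = Σ(ρt)_known − 3320 × (depth of known layers): K_1 = 13682.24 − 3320×4.576 = −1510.08; K_2 = 72247.5 − 3320×(2.636 + 25.35) = −20666.02.
Balance: K_1 − x×(3320 − 2810) = K_2, so x = (K_1 − K_2)/(3320 − 2810) = 19155.9/510 = 37.6 km.

37.6 km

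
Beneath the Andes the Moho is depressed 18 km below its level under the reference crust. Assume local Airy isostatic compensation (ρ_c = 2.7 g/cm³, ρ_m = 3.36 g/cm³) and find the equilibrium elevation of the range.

4.4 km

By Archimedes' principle applied to the lithosphere: ρ_c h = (ρ_m − ρ_c) r.
h = r (ρ_m − ρ_c) / ρ_c = 18 km × (3.36 − 2.7) / 2.7 = 4.4 km.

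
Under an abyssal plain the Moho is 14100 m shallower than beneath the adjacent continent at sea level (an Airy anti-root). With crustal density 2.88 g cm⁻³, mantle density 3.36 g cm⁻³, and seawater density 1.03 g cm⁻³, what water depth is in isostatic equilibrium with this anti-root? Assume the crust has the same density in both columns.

Replacing a thickness d of crust by seawater at the top must be balanced by replacing crust with mantle at the base: d (ρ_c − ρ_w) = a (ρ_m − ρ_c).
d = a (ρ_m − ρ_c)/(ρ_c − ρ_w) = 14100 m × 0.48/1.85 = 3660 m.

3660 m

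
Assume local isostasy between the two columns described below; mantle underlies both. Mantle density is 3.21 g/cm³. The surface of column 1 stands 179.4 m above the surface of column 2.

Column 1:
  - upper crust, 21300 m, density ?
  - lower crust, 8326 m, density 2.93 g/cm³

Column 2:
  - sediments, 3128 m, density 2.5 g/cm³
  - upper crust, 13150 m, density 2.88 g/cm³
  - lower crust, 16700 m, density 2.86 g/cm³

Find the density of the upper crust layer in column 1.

Take the compensation level at the base of the deeper column (depth z_c below the surface of column 1) and equate Σ ρ_i t_i down to z_c; mantle fills any gap and the z_c terms cancel.
Column 1: 21300×ρ + 8326×2.93 + (z_c − 29626)×3.21
Column 2: 179.4×0 + 3128×2.5 + 13150×2.88 + 16700×2.86 + (z_c − 179.4 − 32978)×3.21
The z_c×3.21 term appears on both sides and cancels. Collect the known terms of each column as K = Σ(ρt)_known − 3.21 × (depth of known layers): K_1 = 24395.18 − 3.21×29626 = −70704.28; K_2 = 93454 − 3.21×(179.4 + 32978) = −12981.254.
Balance: K_1 + 21300×ρ = K_2, so ρ = (K_2 − K_1)/21300 = 57723/21300 = 2.71 g/cm³.

2.71 g/cm³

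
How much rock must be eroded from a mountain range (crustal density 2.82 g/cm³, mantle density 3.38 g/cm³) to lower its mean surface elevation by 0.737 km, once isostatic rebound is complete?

4.45 km

Net drop Δ = e − u = e − e ρ_c/ρ_m = e (ρ_m − ρ_c)/ρ_m.
e = Δ ρ_m/(ρ_m − ρ_c) = 0.737 km × 3.38/0.56 = 4.45 km.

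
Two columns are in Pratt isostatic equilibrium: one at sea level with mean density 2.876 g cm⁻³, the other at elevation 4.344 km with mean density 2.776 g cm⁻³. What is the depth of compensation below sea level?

ρ_ref D = ρ (D + h) → D (ρ_ref − ρ) = ρ h.
D = ρ h/(ρ_ref − ρ) = 2.776 × 4.344 km/(2.876 − 2.776) = 121 km.

121 km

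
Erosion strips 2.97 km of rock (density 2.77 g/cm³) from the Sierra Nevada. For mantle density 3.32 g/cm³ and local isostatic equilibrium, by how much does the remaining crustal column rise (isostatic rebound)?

Unloading: uplift u = e ρ_c/ρ_m = 2.97 km × 2.77/3.32 = 2.48 km.

2.48 km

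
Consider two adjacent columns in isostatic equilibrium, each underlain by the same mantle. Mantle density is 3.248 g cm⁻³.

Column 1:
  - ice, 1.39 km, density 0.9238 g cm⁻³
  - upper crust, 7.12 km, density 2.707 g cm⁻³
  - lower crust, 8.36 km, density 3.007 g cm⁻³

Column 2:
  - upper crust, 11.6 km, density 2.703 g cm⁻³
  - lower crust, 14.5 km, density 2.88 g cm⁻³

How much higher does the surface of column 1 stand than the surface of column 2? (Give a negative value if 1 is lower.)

For any compensation level in the mantle, the mantle terms cancel and isostasy reduces to e = (Σt_1 − Σt_2) − (Σ(ρt)_1 − Σ(ρt)_2) / ρ_m.
Σt_1 = 16.87 km; Σt_2 = 26.1 km; Σ(ρt)_1 = 45.696442; Σ(ρt)_2 = 73.1148 (in km·g cm⁻³).
e = (16.87 − 26.1) − (45.696442 − 73.1148) / 3.248 = −0.788 km.

−0.788 km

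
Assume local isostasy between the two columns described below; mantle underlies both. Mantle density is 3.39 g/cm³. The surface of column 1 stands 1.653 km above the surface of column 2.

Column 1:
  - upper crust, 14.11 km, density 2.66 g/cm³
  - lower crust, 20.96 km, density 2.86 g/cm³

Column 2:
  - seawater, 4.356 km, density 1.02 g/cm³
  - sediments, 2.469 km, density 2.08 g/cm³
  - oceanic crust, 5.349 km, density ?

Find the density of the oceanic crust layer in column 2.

2.97 g/cm³

Take the compensation level at the base of the deeper column (depth z_c below the surface of column 1) and equate Σ ρ_i t_i down to z_c; mantle fills any gap and the z_c terms cancel.
Column 1: 14.11×2.66 + 20.96×2.86 + (z_c − 35.07)×3.39
Column 2: 1.653×0 + 4.356×1.02 + 2.469×2.08 + 5.349×ρ + (z_c − 1.653 − 12.174)×3.39
The z_c×3.39 term appears on both sides and cancels. Collect the known terms of each column as K = Σ(ρt)_known − 3.39 × (depth of known layers): K_1 = 97.4782 − 3.39×35.07 = −21.4091; K_2 = 9.57864 − 3.39×(1.653 + 12.174) = −37.29489.
Balance: K_1 = K_2 + 5.349×ρ, so ρ = (K_1 − K_2)/5.349 = 15.8858/5.349 = 2.97 g/cm³.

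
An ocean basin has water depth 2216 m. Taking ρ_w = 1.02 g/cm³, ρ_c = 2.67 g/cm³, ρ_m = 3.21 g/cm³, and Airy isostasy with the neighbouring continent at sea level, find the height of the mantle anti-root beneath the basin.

6770 m

By Archimedes' principle applied to the lithosphere: replacing crust with seawater at the top is compensated by replacing crust with mantle at the base: d (ρ_c − ρ_w) = a (ρ_m − ρ_c).
a = d (ρ_c − ρ_w)/(ρ_m − ρ_c) = 2216 m × 1.65/0.54 = 6770 m.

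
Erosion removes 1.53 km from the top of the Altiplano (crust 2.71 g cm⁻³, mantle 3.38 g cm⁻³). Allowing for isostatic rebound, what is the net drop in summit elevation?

Rebound u = e ρ_c/ρ_m = 1.53 km × 2.71/3.38 = 1.227 km.
Net surface drop = e − u = 1.53 km − 1.227 km = e (ρ_m − ρ_c)/ρ_m = 0.303 km.

0.303 km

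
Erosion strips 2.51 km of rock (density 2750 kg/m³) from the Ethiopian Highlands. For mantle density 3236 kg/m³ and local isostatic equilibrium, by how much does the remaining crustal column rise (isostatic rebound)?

2.13 km

Unloading: uplift u = e ρ_c/ρ_m = 2.51 km × 2750/3236 = 2.13 km.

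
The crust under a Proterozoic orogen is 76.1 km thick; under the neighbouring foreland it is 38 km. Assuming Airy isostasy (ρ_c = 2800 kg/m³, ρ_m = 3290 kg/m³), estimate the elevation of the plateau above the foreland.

Excess crust Δ = 76.1 km − 38 km = 38.1 km, split between elevation h and root r with h + r = Δ.
Airy balance ρ_c h = (ρ_m − ρ_c) r gives r = h ρ_c/(ρ_m − ρ_c), so h (1 + ρ_c/(ρ_m − ρ_c)) = Δ, i.e. h = Δ (ρ_m − ρ_c)/ρ_m.
h = 38.1 km × 490/3290 = 5.67 km.

5.67 km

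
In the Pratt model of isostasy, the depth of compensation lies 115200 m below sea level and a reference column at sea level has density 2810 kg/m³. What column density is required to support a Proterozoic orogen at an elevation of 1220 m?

2780 kg/m³

Pratt balance: ρ_ref D = ρ (D + h).
ρ = ρ_ref D/(D + h) = 2810 × 115200 m/(115200 m + 1220 m) = 2780 kg/m³.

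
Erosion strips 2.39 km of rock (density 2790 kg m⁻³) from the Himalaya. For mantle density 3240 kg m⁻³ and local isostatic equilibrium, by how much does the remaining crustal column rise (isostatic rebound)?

2.06 km

Unloading: uplift u = e ρ_c/ρ_m = 2.39 km × 2790/3240 = 2.06 km.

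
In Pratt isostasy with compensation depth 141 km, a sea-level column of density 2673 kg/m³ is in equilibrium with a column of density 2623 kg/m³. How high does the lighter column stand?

2.69 km

ρ_ref D = ρ (D + h) → h = D (ρ_ref − ρ)/ρ.
h = 141 km × (2673 − 2623)/2623 = 2.69 km.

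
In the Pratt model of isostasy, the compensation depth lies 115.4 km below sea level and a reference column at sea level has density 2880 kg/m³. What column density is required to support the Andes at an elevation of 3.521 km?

2790 kg/m³

Pratt balance: ρ_ref D = ρ (D + h).
ρ = ρ_ref D/(D + h) = 2880 × 115.4 km/(115.4 km + 3.521 km) = 2790 kg/m³.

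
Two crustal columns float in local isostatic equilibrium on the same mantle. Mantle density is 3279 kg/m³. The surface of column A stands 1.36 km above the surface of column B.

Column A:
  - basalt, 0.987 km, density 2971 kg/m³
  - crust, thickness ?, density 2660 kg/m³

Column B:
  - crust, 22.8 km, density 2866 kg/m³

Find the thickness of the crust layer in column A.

21.9 km

Take the compensation level at the base of the deeper column (depth z_c below the surface of column A) and equate Σ ρ_i t_i down to z_c; mantle fills any gap and the z_c terms cancel.
Column A: 0.987×2971 + x×2660 + (z_c − 0.987 − x)×3279
Column B: 1.36×0 + 22.8×2866 + (z_c − 1.36 − 22.8)×3279
The z_c×3279 term appears on both sides and cancels. Collect the known terms of each column as K = Σ(ρt)_known − 3279 × (depth of known layers): K_A = 2932.377 − 3279×0.987 = −303.996; K_B = 65344.8 − 3279×(1.36 + 22.8) = −13875.84.
Balance: K_A − x×(3279 − 2660) = K_B, so x = (K_A − K_B)/(3279 − 2660) = 13571.8/619 = 21.9 km.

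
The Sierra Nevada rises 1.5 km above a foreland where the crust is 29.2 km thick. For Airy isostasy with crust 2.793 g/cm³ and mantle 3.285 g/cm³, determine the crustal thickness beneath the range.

Root depth r = h ρ_c / (ρ_m − ρ_c) = 1.5 km × 2.793 / 0.492 = 8.515 km.
Total thickness = T + h + r = 29.2 km + 1.5 km + 8.515 km = 39.2 km.

39.2 km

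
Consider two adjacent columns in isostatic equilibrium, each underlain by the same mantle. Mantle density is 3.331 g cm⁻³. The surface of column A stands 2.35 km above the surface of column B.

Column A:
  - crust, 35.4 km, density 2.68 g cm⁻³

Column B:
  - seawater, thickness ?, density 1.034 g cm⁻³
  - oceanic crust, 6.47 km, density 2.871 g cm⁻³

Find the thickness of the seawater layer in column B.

5.33 km

Take the compensation level at the base of the deeper column (depth z_c below the surface of column A) and equate Σ ρ_i t_i down to z_c; mantle fills any gap and the z_c terms cancel.
Column A: 35.4×2.68 + (z_c − 35.4)×3.331
Column B: 2.35×0 + x×1.034 + 6.47×2.871 + (z_c − 2.35 − 6.47 − x)×3.331
The z_c×3.331 term appears on both sides and cancels. Collect the known terms of each column as K = Σ(ρt)_known − 3.331 × (depth of known layers): K_A = 94.872 − 3.331×35.4 = −23.0454; K_B = 18.57537 − 3.331×(2.35 + 6.47) = −10.80405.
Balance: K_A = K_B − x×(3.331 − 1.034), so x = (K_B − K_A)/(3.331 − 1.034) = 12.2413/2.297 = 5.33 km.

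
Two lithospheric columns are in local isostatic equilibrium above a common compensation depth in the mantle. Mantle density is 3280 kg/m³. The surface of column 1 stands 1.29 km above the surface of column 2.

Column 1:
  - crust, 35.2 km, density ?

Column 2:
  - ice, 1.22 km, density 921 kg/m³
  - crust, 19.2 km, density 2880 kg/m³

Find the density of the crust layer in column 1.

Take the compensation level at the base of the deeper column (depth z_c below the surface of column 1) and equate Σ ρ_i t_i down to z_c; mantle fills any gap and the z_c terms cancel.
Column 1: 35.2×ρ + (z_c − 35.2)×3280
Column 2: 1.29×0 + 1.22×921 + 19.2×2880 + (z_c − 1.29 − 20.42)×3280
The z_c×3280 term appears on both sides and cancels. Collect the known terms of each column as K = Σ(ρt)_known − 3280 × (depth of known layers): K_1 = 0 − 3280×35.2 = −115456; K_2 = 56419.62 − 3280×(1.29 + 20.42) = −14789.18.
Balance: K_1 + 35.2×ρ = K_2, so ρ = (K_2 − K_1)/35.2 = 100667/35.2 = 2860 kg/m³.

2860 kg/m³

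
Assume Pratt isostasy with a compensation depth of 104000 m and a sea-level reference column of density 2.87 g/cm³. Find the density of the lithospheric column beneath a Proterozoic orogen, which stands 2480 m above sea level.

2.8 g/cm³

Pratt balance: ρ_ref D = ρ (D + h).
ρ = ρ_ref D/(D + h) = 2.87 × 104000 m/(104000 m + 2480 m) = 2.8 g/cm³.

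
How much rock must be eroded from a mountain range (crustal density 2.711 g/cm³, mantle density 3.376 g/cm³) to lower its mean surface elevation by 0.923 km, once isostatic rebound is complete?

4.69 km

Net drop Δ = e − u = e − e ρ_c/ρ_m = e (ρ_m − ρ_c)/ρ_m.
e = Δ ρ_m/(ρ_m − ρ_c) = 0.923 km × 3.376/0.665 = 4.69 km.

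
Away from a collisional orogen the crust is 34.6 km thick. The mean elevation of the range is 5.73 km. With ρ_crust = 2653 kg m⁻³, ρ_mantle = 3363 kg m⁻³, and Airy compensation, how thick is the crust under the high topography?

Root depth r = h ρ_c / (ρ_m − ρ_c) = 5.73 km × 2653 / 710 = 21.41 km.
Total thickness = T + h + r = 34.6 km + 5.73 km + 21.41 km = 61.7 km.

61.7 km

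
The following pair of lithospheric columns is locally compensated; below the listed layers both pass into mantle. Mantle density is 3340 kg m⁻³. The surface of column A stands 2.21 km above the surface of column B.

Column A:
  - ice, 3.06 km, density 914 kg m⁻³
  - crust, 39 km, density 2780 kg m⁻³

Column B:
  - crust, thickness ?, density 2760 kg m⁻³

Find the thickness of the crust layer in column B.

37.7 km

Take the compensation level at the base of the deeper column (depth z_c below the surface of column A) and equate Σ ρ_i t_i down to z_c; mantle fills any gap and the z_c terms cancel.
Column A: 3.06×914 + 39×2780 + (z_c − 42.06)×3340
Column B: 2.21×0 + x×2760 + (z_c − 2.21 − 0 − x)×3340
The z_c×3340 term appears on both sides and cancels. Collect the known terms of each column as K = Σ(ρt)_known − 3340 × (depth of known layers): K_A = 111216.84 − 3340×42.06 = −29263.56; K_B = 0 − 3340×(2.21 + 0) = −7381.4.
Balance: K_A = K_B − x×(3340 − 2760), so x = (K_B − K_A)/(3340 − 2760) = 21882.2/580 = 37.7 km.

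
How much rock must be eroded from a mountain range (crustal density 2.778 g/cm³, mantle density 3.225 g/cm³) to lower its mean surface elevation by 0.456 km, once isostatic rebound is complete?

3.29 km

Net drop Δ = e − u = e − e ρ_c/ρ_m = e (ρ_m − ρ_c)/ρ_m.
e = Δ ρ_m/(ρ_m − ρ_c) = 0.456 km × 3.225/0.447 = 3.29 km.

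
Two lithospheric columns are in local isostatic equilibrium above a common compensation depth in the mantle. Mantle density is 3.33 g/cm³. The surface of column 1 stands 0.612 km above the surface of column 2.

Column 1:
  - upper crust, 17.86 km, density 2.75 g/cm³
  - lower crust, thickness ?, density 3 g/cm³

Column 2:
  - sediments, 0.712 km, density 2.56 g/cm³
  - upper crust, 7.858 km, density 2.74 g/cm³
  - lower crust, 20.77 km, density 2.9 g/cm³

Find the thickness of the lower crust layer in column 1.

Take the compensation level at the base of the deeper column (depth z_c below the surface of column 1) and equate Σ ρ_i t_i down to z_c; mantle fills any gap and the z_c terms cancel.
Column 1: 17.86×2.75 + x×3 + (z_c − 17.86 − x)×3.33
Column 2: 0.612×0 + 0.712×2.56 + 7.858×2.74 + 20.77×2.9 + (z_c − 0.612 − 29.34)×3.33
The z_c×3.33 term appears on both sides and cancels. Collect the known terms of each column as K = Σ(ρt)_known − 3.33 × (depth of known layers): K_1 = 49.115 − 3.33×17.86 = −10.3588; K_2 = 83.58664 − 3.33×(0.612 + 29.34) = −16.15352.
Balance: K_1 − x×(3.33 − 3) = K_2, so x = (K_1 − K_2)/(3.33 − 3) = 5.79472/0.33 = 17.6 km.

17.6 km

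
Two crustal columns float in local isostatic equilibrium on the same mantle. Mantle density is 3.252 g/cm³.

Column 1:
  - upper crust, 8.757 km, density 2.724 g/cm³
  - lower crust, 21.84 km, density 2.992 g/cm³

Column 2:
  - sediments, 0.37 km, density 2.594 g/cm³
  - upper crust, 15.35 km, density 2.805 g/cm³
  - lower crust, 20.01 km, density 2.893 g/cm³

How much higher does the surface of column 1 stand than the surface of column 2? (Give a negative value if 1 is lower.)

−1.23 km

For any compensation level in the mantle, the mantle terms cancel and isostasy reduces to e = (Σt_1 − Σt_2) − (Σ(ρt)_1 − Σ(ρt)_2) / ρ_m.
Σt_1 = 30.597 km; Σt_2 = 35.73 km; Σ(ρt)_1 = 89.199348; Σ(ρt)_2 = 101.90546 (in km·g/cm³).
e = (30.597 − 35.73) − (89.199348 − 101.90546) / 3.252 = −1.23 km.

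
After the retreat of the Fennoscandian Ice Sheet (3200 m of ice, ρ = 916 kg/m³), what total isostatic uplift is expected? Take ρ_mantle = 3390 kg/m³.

865 m

Removing the load lets mantle flow back in; uplift u satisfies ρ_ice t = ρ_m u.
u = t ρ_ice/ρ_m = 3200 m × 916/3390 = 865 m.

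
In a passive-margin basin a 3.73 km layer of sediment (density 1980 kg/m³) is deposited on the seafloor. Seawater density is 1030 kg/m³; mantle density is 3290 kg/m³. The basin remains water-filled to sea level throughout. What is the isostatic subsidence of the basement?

Submarine loading: the sediment displaces seawater, and the subsidence is in turn flooded, so s (ρ_m − ρ_w) = t (ρ_sed − ρ_w).
s = 3.73 km × (1980 − 1030) / (3290 − 1030) = 1.57 km.

1.57 km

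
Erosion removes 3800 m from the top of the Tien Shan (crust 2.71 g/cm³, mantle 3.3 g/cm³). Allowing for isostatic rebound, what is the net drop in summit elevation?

679 m

Rebound u = e ρ_c/ρ_m = 3800 m × 2.71/3.3 = 3121 m.
Net surface drop = e − u = 3800 m − 3121 m = e (ρ_m − ρ_c)/ρ_m = 679 m.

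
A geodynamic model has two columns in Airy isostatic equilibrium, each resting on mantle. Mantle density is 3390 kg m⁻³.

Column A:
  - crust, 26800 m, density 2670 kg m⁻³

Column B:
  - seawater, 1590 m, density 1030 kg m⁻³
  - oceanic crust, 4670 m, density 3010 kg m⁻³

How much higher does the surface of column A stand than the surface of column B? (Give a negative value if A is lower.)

For any compensation level in the mantle, the mantle terms cancel and isostasy reduces to e = (Σt_A − Σt_B) − (Σ(ρt)_A − Σ(ρt)_B) / ρ_m.
Σt_A = 26800 m; Σt_B = 6260 m; Σ(ρt)_A = 71556000; Σ(ρt)_B = 15694400 (in m·kg m⁻³).
e = (26800 − 6260) − (71556000 − 15694400) / 3390 = 4060 m.

4060 m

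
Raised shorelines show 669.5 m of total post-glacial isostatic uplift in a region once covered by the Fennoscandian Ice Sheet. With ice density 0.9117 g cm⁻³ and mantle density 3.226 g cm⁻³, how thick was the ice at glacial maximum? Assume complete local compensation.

2370 m

u = t ρ_ice/ρ_m → t = u ρ_m/ρ_ice = 669.5 m × 3.226/0.9117 = 2370 m.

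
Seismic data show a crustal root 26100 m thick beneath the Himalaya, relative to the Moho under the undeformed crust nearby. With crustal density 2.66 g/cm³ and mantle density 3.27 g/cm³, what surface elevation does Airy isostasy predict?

5990 m

In Airy isostatic equilibrium: ρ_c h = (ρ_m − ρ_c) r.
h = r (ρ_m − ρ_c) / ρ_c = 26100 m × (3.27 − 2.66) / 2.66 = 5990 m.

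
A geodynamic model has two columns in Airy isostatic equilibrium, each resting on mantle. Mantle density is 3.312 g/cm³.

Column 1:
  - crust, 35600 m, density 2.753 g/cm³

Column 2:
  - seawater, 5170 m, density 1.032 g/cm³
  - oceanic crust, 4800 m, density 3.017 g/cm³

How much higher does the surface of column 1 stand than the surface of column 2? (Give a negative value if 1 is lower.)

2020 m

For any compensation level in the mantle, the mantle terms cancel and isostasy reduces to e = (Σt_1 − Σt_2) − (Σ(ρt)_1 − Σ(ρt)_2) / ρ_m.
Σt_1 = 35600 m; Σt_2 = 9970 m; Σ(ρt)_1 = 98006.8; Σ(ρt)_2 = 19817.04 (in m·g/cm³).
e = (35600 − 9970) − (98006.8 − 19817.04) / 3.312 = 2020 m.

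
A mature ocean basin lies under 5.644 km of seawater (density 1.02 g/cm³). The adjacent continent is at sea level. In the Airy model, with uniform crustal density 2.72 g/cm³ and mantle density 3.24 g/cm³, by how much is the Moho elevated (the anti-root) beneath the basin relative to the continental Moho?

18.5 km

By Archimedes' principle applied to the lithosphere: replacing crust with seawater at the top is compensated by replacing crust with mantle at the base: d (ρ_c − ρ_w) = a (ρ_m − ρ_c).
a = d (ρ_c − ρ_w)/(ρ_m − ρ_c) = 5.644 km × 1.7/0.52 = 18.5 km.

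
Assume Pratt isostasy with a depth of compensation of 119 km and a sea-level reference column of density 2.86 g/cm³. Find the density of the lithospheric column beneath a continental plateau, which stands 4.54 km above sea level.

2.75 g/cm³

Pratt balance: ρ_ref D = ρ (D + h).
ρ = ρ_ref D/(D + h) = 2.86 × 119 km/(119 km + 4.54 km) = 2.75 g/cm³.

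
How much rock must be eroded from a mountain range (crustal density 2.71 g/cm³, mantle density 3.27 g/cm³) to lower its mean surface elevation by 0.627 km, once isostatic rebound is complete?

Net drop Δ = e − u = e − e ρ_c/ρ_m = e (ρ_m − ρ_c)/ρ_m.
e = Δ ρ_m/(ρ_m − ρ_c) = 0.627 km × 3.27/0.56 = 3.66 km.

3.66 km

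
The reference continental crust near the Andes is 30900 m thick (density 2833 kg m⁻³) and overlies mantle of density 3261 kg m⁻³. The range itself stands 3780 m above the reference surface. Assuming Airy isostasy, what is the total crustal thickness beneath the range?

59700 m

Root depth r = h ρ_c / (ρ_m − ρ_c) = 3780 m × 2833 / 428 = 25020 m.
Total thickness = T + h + r = 30900 m + 3780 m + 25020 m = 59700 m.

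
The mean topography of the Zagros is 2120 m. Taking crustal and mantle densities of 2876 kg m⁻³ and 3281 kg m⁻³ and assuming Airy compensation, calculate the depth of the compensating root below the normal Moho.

Isostatic balance requires: the weight of the topography is balanced by the buoyancy of the root, ρ_c h = (ρ_m − ρ_c) r.
r = h · ρ_c / (ρ_m − ρ_c) = 2120 m × 2876 / (3281 − 2876) = 15100 m.

15100 m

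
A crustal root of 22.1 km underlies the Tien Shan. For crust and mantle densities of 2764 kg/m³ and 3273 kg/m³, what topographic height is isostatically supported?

4.07 km

By Archimedes' principle applied to the lithosphere: ρ_c h = (ρ_m − ρ_c) r.
h = r (ρ_m − ρ_c) / ρ_c = 22.1 km × (3273 − 2764) / 2764 = 4.07 km.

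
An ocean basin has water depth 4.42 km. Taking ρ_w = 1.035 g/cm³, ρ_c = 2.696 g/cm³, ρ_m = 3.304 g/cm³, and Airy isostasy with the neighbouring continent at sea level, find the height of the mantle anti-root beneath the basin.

In Airy isostatic equilibrium: replacing crust with seawater at the top is compensated by replacing crust with mantle at the base: d (ρ_c − ρ_w) = a (ρ_m − ρ_c).
a = d (ρ_c − ρ_w)/(ρ_m − ρ_c) = 4.42 km × 1.661/0.608 = 12.1 km.

12.1 km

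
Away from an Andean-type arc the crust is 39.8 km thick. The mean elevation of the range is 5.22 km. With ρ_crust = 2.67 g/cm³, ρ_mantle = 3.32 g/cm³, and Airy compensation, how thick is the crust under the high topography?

66.5 km

Root depth r = h ρ_c / (ρ_m − ρ_c) = 5.22 km × 2.67 / 0.65 = 21.44 km.
Total thickness = T + h + r = 39.8 km + 5.22 km + 21.44 km = 66.5 km.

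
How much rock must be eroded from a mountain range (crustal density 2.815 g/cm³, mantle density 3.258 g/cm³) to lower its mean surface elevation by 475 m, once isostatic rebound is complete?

Net drop Δ = e − u = e − e ρ_c/ρ_m = e (ρ_m − ρ_c)/ρ_m.
e = Δ ρ_m/(ρ_m − ρ_c) = 475 m × 3.258/0.443 = 3490 m.

3490 m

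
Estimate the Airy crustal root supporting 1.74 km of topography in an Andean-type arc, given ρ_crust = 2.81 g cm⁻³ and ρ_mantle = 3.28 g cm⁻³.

10.4 km

For local isostatic compensation: the weight of the topography is balanced by the buoyancy of the root, ρ_c h = (ρ_m − ρ_c) r.
r = h · ρ_c / (ρ_m − ρ_c) = 1.74 km × 2.81 / (3.28 − 2.81) = 10.4 km.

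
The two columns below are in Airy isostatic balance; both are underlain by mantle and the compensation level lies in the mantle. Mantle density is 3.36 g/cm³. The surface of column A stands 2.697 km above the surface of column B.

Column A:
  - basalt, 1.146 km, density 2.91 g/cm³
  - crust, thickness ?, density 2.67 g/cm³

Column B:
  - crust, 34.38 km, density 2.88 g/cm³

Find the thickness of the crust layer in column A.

Take the compensation level at the base of the deeper column (depth z_c below the surface of column A) and equate Σ ρ_i t_i down to z_c; mantle fills any gap and the z_c terms cancel.
Column A: 1.146×2.91 + x×2.67 + (z_c − 1.146 − x)×3.36
Column B: 2.697×0 + 34.38×2.88 + (z_c − 2.697 − 34.38)×3.36
The z_c×3.36 term appears on both sides and cancels. Collect the known terms of each column as K = Σ(ρt)_known − 3.36 × (depth of known layers): K_A = 3.33486 − 3.36×1.146 = −0.5157; K_B = 99.0144 − 3.36×(2.697 + 34.38) = −25.56432.
Balance: K_A − x×(3.36 − 2.67) = K_B, so x = (K_A − K_B)/(3.36 − 2.67) = 25.0486/0.69 = 36.3 km.

36.3 km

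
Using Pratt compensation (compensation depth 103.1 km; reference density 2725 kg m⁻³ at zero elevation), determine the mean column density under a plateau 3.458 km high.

Pratt balance: ρ_ref D = ρ (D + h).
ρ = ρ_ref D/(D + h) = 2725 × 103.1 km/(103.1 km + 3.458 km) = 2640 kg m⁻³.

2640 kg m⁻³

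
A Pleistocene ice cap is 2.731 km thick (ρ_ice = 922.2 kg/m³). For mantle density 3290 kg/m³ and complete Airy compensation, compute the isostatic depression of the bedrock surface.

Isostatic balance requires: the ice load ρ_ice t is balanced by mantle displaced below, ρ_m s.
s = t ρ_ice / ρ_m = 2.731 km × 922.2/3290 = 0.766 km.

0.766 km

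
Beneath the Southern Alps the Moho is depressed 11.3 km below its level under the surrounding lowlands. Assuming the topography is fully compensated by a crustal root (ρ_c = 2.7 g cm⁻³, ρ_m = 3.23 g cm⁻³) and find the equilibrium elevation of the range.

2.22 km

By Archimedes' principle applied to the lithosphere: ρ_c h = (ρ_m − ρ_c) r.
h = r (ρ_m − ρ_c) / ρ_c = 11.3 km × (3.23 − 2.7) / 2.7 = 2.22 km.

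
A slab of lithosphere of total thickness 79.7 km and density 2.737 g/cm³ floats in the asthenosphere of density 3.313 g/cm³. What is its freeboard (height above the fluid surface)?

Floating equilibrium: submerged depth d = t ρ_obj/ρ_fluid = 79.7 km × 2.737/3.313 = 65.84 km.
Freeboard = t − d = 79.7 km − 65.84 km = 13.9 km.

13.9 km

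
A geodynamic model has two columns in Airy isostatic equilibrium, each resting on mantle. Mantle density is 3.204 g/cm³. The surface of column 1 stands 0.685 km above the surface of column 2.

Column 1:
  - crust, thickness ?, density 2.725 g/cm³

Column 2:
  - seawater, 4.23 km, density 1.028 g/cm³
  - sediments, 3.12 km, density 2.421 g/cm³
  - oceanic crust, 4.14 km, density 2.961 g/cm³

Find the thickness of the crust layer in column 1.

Take the compensation level at the base of the deeper column (depth z_c below the surface of column 1) and equate Σ ρ_i t_i down to z_c; mantle fills any gap and the z_c terms cancel.
Column 1: x×2.725 + (z_c − 0 − x)×3.204
Column 2: 0.685×0 + 4.23×1.028 + 3.12×2.421 + 4.14×2.961 + (z_c − 0.685 − 11.49)×3.204
The z_c×3.204 term appears on both sides and cancels. Collect the known terms of each column as K = Σ(ρt)_known − 3.204 × (depth of known layers): K_1 = 0 − 3.204×0 = 0; K_2 = 24.1605 − 3.204×(0.685 + 11.49) = −14.8482.
Balance: K_1 − x×(3.204 − 2.725) = K_2, so x = (K_1 − K_2)/(3.204 − 2.725) = 14.8482/0.479 = 31 km.

31 km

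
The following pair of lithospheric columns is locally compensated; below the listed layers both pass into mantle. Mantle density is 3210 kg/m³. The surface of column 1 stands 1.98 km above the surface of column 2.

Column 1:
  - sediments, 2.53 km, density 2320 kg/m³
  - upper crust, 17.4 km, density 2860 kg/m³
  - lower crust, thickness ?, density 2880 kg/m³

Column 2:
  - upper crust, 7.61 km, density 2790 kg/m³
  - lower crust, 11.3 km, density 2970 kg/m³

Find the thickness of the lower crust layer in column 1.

11.9 km

Take the compensation level at the base of the deeper column (depth z_c below the surface of column 1) and equate Σ ρ_i t_i down to z_c; mantle fills any gap and the z_c terms cancel.
Column 1: 2.53×2320 + 17.4×2860 + x×2880 + (z_c − 19.93 − x)×3210
Column 2: 1.98×0 + 7.61×2790 + 11.3×2970 + (z_c − 1.98 − 18.91)×3210
The z_c×3210 term appears on both sides and cancels. Collect the known terms of each column as K = Σ(ρt)_known − 3210 × (depth of known layers): K_1 = 55633.6 − 3210×19.93 = −8341.7; K_2 = 54792.9 − 3210×(1.98 + 18.91) = −12264.
Balance: K_1 − x×(3210 − 2880) = K_2, so x = (K_1 − K_2)/(3210 − 2880) = 3922.3/330 = 11.9 km.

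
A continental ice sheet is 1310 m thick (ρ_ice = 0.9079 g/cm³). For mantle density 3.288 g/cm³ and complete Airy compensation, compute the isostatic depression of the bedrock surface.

362 m

By Archimedes' principle applied to the lithosphere: the ice load ρ_ice t is balanced by mantle displaced below, ρ_m s.
s = t ρ_ice / ρ_m = 1310 m × 0.9079/3.288 = 362 m.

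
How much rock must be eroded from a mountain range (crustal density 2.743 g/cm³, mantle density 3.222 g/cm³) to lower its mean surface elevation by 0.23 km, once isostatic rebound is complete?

1.55 km

Net drop Δ = e − u = e − e ρ_c/ρ_m = e (ρ_m − ρ_c)/ρ_m.
e = Δ ρ_m/(ρ_m − ρ_c) = 0.23 km × 3.222/0.479 = 1.55 km.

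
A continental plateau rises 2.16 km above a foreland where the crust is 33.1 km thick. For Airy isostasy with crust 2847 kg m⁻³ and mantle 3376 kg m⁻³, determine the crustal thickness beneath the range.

46.9 km

Root depth r = h ρ_c / (ρ_m − ρ_c) = 2.16 km × 2847 / 529 = 11.62 km.
Total thickness = T + h + r = 33.1 km + 2.16 km + 11.62 km = 46.9 km.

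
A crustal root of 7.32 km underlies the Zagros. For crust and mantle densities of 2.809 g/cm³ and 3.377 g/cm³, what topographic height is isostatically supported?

By Archimedes' principle applied to the lithosphere: ρ_c h = (ρ_m − ρ_c) r.
h = r (ρ_m − ρ_c) / ρ_c = 7.32 km × (3.377 − 2.809) / 2.809 = 1.48 km.

1.48 km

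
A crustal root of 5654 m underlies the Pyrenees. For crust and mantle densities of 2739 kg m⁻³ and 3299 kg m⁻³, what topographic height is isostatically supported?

1160 m

By Archimedes' principle applied to the lithosphere: ρ_c h = (ρ_m − ρ_c) r.
h = r (ρ_m − ρ_c) / ρ_c = 5654 m × (3299 − 2739) / 2739 = 1160 m.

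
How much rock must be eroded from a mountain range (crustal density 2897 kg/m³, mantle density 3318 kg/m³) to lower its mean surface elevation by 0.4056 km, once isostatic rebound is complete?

Net drop Δ = e − u = e − e ρ_c/ρ_m = e (ρ_m − ρ_c)/ρ_m.
e = Δ ρ_m/(ρ_m − ρ_c) = 0.4056 km × 3318/421 = 3.2 km.

3.2 km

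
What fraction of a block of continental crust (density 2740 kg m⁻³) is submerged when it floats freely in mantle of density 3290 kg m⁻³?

Submerged fraction = ρ_obj/ρ_fluid = 2740/3290 = 83.3%.

83.3%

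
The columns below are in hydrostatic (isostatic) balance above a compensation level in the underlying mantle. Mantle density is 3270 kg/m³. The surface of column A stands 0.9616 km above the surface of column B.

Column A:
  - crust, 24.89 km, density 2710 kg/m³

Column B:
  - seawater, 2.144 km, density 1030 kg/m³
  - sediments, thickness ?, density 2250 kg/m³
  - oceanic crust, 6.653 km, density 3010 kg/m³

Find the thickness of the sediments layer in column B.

Take the compensation level at the base of the deeper column (depth z_c below the surface of column A) and equate Σ ρ_i t_i down to z_c; mantle fills any gap and the z_c terms cancel.
Column A: 24.89×2710 + (z_c − 24.89)×3270
Column B: 0.9616×0 + 2.144×1030 + x×2250 + 6.653×3010 + (z_c − 0.9616 − 8.797 − x)×3270
The z_c×3270 term appears on both sides and cancels. Collect the known terms of each column as K = Σ(ρt)_known − 3270 × (depth of known layers): K_A = 67451.9 − 3270×24.89 = −13938.4; K_B = 22233.85 − 3270×(0.9616 + 8.797) = −9676.772.
Balance: K_A = K_B − x×(3270 − 2250), so x = (K_B − K_A)/(3270 − 2250) = 4261.63/1020 = 4.18 km.

4.18 km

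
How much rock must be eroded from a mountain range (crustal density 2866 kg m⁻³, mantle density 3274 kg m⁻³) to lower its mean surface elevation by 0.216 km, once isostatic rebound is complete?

Net drop Δ = e − u = e − e ρ_c/ρ_m = e (ρ_m − ρ_c)/ρ_m.
e = Δ ρ_m/(ρ_m − ρ_c) = 0.216 km × 3274/408 = 1.73 km.

1.73 km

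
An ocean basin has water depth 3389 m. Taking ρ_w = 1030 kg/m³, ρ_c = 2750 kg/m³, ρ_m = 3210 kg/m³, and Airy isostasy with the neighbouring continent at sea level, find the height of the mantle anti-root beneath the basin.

Isostatic balance requires: replacing crust with seawater at the top is compensated by replacing crust with mantle at the base: d (ρ_c − ρ_w) = a (ρ_m − ρ_c).
a = d (ρ_c − ρ_w)/(ρ_m − ρ_c) = 3389 m × 1720/460 = 12700 m.

12700 m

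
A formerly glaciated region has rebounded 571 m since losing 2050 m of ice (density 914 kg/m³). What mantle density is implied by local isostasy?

3280 kg/m³

ρ_m = ρ_ice t / u = 914 × 2050 m/571 m = 3280 kg/m³.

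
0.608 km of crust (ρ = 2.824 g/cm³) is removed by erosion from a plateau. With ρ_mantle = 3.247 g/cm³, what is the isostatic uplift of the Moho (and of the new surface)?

0.529 km

Unloading: uplift u = e ρ_c/ρ_m = 0.608 km × 2.824/3.247 = 0.529 km.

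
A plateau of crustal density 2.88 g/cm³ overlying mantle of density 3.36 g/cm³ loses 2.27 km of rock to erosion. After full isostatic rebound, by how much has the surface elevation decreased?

0.324 km

Rebound u = e ρ_c/ρ_m = 2.27 km × 2.88/3.36 = 1.946 km.
Net surface drop = e − u = 2.27 km − 1.946 km = e (ρ_m − ρ_c)/ρ_m = 0.324 km.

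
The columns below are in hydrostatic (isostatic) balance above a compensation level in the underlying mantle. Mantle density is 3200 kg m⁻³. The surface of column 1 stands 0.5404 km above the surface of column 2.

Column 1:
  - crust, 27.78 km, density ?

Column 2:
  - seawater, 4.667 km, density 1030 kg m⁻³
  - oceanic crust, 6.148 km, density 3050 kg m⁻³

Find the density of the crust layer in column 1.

Take the compensation level at the base of the deeper column (depth z_c below the surface of column 1) and equate Σ ρ_i t_i down to z_c; mantle fills any gap and the z_c terms cancel.
Column 1: 27.78×ρ + (z_c − 27.78)×3200
Column 2: 0.5404×0 + 4.667×1030 + 6.148×3050 + (z_c − 0.5404 − 10.815)×3200
The z_c×3200 term appears on both sides and cancels. Collect the known terms of each column as K = Σ(ρt)_known − 3200 × (depth of known layers): K_1 = 0 − 3200×27.78 = −88896; K_2 = 23558.41 − 3200×(0.5404 + 10.815) = −12778.87.
Balance: K_1 + 27.78×ρ = K_2, so ρ = (K_2 − K_1)/27.78 = 76117.1/27.78 = 2740 kg m⁻³.

2740 kg m⁻³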